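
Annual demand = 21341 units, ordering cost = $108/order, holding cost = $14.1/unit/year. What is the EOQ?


Formula: EOQ = sqrt(2 * D * S / H)
Numerator: 2 * 21341 * 108 = 4609656
2DS/H = 4609656 / 14.1 = 326926.0
EOQ = sqrt(326926.0) = 571.8 units

571.8 units


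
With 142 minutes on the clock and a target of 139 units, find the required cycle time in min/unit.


Formula: CT = Available Time / Number of Units
CT = 142 min / 139 units
CT = 1.02 min/unit

1.02 min/unit


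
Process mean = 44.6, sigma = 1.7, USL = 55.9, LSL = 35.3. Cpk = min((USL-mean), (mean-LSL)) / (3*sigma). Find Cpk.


Cpu = (55.9 - 44.6) / (3 * 1.7) = 2.22
Cpl = (44.6 - 35.3) / (3 * 1.7) = 1.82
Cpk = min(2.22, 1.82) = 1.82

1.82


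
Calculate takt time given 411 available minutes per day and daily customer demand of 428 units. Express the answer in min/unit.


Formula: Takt Time = Available Production Time / Customer Demand
Takt = 411 min/day / 428 units/day
Takt = 0.96 min/unit

0.96 min/unit


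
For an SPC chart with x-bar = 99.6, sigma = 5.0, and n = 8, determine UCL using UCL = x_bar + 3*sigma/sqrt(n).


UCL = 99.6 + 3 * 5.0 / sqrt(8)

104.9


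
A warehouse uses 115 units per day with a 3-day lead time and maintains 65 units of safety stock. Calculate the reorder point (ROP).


Formula: ROP = (Daily Demand * Lead Time) + Safety Stock
Demand during lead time = 115 * 3 = 345 units
ROP = 345 + 65 = 410 units

410 units


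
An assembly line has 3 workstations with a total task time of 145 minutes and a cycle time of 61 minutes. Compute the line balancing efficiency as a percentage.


Formula: Efficiency = Sum of Task Times / (N_stations * CT) * 100
Total station capacity = 3 stations * 61 min = 183 min
Efficiency = 145 / 183 * 100 = 79.2%

79.2%


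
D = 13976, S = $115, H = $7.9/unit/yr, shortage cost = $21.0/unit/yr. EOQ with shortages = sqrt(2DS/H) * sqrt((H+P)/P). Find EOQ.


Formula: EOQ* = sqrt(2DS/H) * sqrt((H+P)/P)
Base EOQ = sqrt(2*13976*115/7.9) = 637.88 units
Correction = sqrt((7.9+21.0)/21.0) = 1.17311
EOQ* = 637.88 * 1.17311 = 748.3 units

748.3 units


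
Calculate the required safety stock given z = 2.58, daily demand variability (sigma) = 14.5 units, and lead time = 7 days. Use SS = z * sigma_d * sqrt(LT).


Formula: SS = z * sigma_d * sqrt(LT)
sqrt(LT) = sqrt(7) = 2.6458
SS = 2.58 * 14.5 * 2.6458
SS = 99.0 units

99.0 units


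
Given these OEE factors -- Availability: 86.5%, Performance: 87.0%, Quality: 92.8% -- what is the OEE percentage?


Formula: OEE = Availability * Performance * Quality / 10000
A * P = 86.5% * 87.0% / 100 = 75.26%
OEE = 75.26% * 92.8% / 100 = 69.8%

69.8%


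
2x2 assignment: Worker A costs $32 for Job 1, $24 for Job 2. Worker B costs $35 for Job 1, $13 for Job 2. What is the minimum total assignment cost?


Option 1: A->1 + B->2 = $32 + $13 = $45
Option 2: A->2 + B->1 = $24 + $35 = $59
Min cost = min($45, $59) = $45

$45


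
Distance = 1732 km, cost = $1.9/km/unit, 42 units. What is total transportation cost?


TC = dist * cost * units = 1732 * 1.9 * 42 = $138213.60

$138213.60


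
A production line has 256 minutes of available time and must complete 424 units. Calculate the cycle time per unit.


Formula: CT = Available Time / Number of Units
CT = 256 min / 424 units
CT = 0.6 min/unit

0.6 min/unit


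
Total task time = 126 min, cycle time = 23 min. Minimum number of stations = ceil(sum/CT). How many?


Formula: N_min = ceil(Sum of Task Times / Cycle Time)
N_min = ceil(126 min / 23 min) = ceil(5.4783)
N_min = 6 stations

6


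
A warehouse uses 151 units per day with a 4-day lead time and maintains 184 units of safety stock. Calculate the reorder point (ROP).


Formula: ROP = (Daily Demand * Lead Time) + Safety Stock
Demand during lead time = 151 * 4 = 604 units
ROP = 604 + 184 = 788 units

788 units


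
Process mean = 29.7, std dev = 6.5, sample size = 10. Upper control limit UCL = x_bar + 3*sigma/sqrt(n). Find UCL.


UCL = 29.7 + 3 * 6.5 / sqrt(10)

35.87


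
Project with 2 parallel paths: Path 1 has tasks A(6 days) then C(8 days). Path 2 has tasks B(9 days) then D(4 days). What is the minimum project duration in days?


Path 1 = 6 + 8 = 14 days
Path 2 = 9 + 4 = 13 days
Duration = max(14, 13) = 14 days

14 days


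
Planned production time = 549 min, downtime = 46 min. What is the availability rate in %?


Formula: Availability = (Planned Time - Downtime) / Planned Time * 100
Uptime = 549 - 46 = 503 min
Availability = 503 / 549 * 100 = 91.6%

91.6%


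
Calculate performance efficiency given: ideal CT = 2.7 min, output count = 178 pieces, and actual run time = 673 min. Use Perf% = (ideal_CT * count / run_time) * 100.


Formula: Performance = (Ideal CT * Total Count) / Run Time * 100
Ideal output time = 2.7 * 178 = 480.6 min
Performance = 480.6 / 673 * 100 = 71.4%

71.4%


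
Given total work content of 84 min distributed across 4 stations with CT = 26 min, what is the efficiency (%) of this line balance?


Formula: Efficiency = Sum of Task Times / (N_stations * CT) * 100
Total station capacity = 4 stations * 26 min = 104 min
Efficiency = 84 / 104 * 100 = 80.8%

80.8%


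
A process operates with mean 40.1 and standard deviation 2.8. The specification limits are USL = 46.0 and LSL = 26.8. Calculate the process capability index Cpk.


Cpu = (46.0 - 40.1) / (3 * 2.8) = 0.7
Cpl = (40.1 - 26.8) / (3 * 2.8) = 1.58
Cpk = min(0.7, 1.58) = 0.7

0.7


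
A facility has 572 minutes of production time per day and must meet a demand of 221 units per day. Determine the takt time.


Formula: Takt Time = Available Production Time / Customer Demand
Takt = 572 min/day / 221 units/day
Takt = 2.59 min/unit

2.59 min/unit


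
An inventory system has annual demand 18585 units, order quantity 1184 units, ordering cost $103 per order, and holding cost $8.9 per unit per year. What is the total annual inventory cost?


TC = 18585/1184 * 103 + 1184/2 * 8.9

$6885.57


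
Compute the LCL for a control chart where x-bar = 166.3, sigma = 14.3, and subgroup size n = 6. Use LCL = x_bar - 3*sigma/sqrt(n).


LCL = 166.3 - 3 * 14.3 / sqrt(6)

148.79


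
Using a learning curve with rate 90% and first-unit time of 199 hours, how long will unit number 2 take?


Formula: T_n = T_1 * (learning_rate)^(log2(n)) where learning_rate = rate/100
Doublings = log2(2) = 1
T_n = 199 * 0.9^1
T_n = 199 * 0.9 = 179.1 hours

179.1 hours


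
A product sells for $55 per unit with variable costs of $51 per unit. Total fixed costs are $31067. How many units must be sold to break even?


Formula: BEQ = Fixed Costs / (Price - Variable Cost)
Contribution margin = $55 - $51 = $4/unit
BEQ = ceil($31067 / $4/unit) = ceil(7766.75) = 7767 units

7767 units


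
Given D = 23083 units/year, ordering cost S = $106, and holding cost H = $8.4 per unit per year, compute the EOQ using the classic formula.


Formula: EOQ = sqrt(2 * D * S / H)
Numerator: 2 * 23083 * 106 = 4893596
2DS/H = 4893596 / 8.4 = 582571.0
EOQ = sqrt(582571.0) = 763.3 units

763.3 units


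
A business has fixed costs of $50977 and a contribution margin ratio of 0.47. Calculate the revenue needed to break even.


Formula: BER = Fixed Costs / Contribution Margin Ratio
BER = $50977 / 0.47
BER = $108461.70 (to the nearest cent)

$108461.70


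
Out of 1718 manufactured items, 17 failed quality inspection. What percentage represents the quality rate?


Formula: Quality Rate = Good Pieces / Total Pieces * 100
Good pieces = 1718 - 17 = 1701
QR = 1701 / 1718 * 100 = 99.0%

99.0%


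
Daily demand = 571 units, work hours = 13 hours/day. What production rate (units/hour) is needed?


Formula: Production Rate = Daily Demand / Available Hours
Rate = 571 units/day / 13 hours/day
Rate = 43.9 units/hour

43.9 units/hour


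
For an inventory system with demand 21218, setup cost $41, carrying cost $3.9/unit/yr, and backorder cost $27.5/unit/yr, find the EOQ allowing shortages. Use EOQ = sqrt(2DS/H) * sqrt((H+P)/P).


Formula: EOQ* = sqrt(2DS/H) * sqrt((H+P)/P)
Base EOQ = sqrt(2*21218*41/3.9) = 667.92 units
Correction = sqrt((3.9+27.5)/27.5) = 1.06856
EOQ* = 667.92 * 1.06856 = 713.7 units

713.7 units


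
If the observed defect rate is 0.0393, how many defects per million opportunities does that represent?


DPMO = defect_rate * 1000000 = 0.0393 * 1000000

39300


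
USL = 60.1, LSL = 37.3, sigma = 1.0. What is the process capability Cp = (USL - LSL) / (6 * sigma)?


Cp = (60.1 - 37.3) / (6 * 1.0)

3.8


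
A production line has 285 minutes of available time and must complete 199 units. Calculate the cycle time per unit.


Formula: CT = Available Time / Number of Units
CT = 285 min / 199 units
CT = 1.43 min/unit

1.43 min/unit


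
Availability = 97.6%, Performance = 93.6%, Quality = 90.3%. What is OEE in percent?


Formula: OEE = Availability * Performance * Quality / 10000
A * P = 97.6% * 93.6% / 100 = 91.35%
OEE = 91.35% * 90.3% / 100 = 82.5%

82.5%


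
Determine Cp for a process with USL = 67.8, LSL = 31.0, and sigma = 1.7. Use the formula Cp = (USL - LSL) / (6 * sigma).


Cp = (67.8 - 31.0) / (6 * 1.7)

3.61


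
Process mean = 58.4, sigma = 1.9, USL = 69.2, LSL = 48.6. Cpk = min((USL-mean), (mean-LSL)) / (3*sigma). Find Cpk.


Cpu = (69.2 - 58.4) / (3 * 1.9) = 1.89
Cpl = (58.4 - 48.6) / (3 * 1.9) = 1.72
Cpk = min(1.89, 1.72) = 1.72

1.72


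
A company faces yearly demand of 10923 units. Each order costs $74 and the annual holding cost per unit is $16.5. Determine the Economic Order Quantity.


Formula: EOQ = sqrt(2 * D * S / H)
Numerator: 2 * 10923 * 74 = 1616604
2DS/H = 1616604 / 16.5 = 97976.0
EOQ = sqrt(97976.0) = 313.0 units

313.0 units


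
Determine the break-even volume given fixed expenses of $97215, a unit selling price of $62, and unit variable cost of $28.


Formula: BEQ = Fixed Costs / (Price - Variable Cost)
Contribution margin = $62 - $28 = $34/unit
BEQ = ceil($97215 / $34/unit) = ceil(2859.26) = 2860 units

2860 units


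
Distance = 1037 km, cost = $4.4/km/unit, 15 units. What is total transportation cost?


TC = dist * cost * units = 1037 * 4.4 * 15 = $68442.00

$68442.00


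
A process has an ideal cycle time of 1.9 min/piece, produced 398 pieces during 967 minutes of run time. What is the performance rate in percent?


Formula: Performance = (Ideal CT * Total Count) / Run Time * 100
Ideal output time = 1.9 * 398 = 756.2 min
Performance = 756.2 / 967 * 100 = 78.2%

78.2%


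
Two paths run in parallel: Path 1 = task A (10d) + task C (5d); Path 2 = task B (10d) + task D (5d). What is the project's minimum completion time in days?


Path 1 = 10 + 5 = 15 days
Path 2 = 10 + 5 = 15 days
Duration = max(15, 15) = 15 days

15 days


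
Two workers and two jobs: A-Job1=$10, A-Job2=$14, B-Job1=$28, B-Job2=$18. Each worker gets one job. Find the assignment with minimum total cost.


Option 1: A->1 + B->2 = $10 + $18 = $28
Option 2: A->2 + B->1 = $14 + $28 = $42
Min cost = min($28, $42) = $28

$28


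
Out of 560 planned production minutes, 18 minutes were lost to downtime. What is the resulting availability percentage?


Formula: Availability = (Planned Time - Downtime) / Planned Time * 100
Uptime = 560 - 18 = 542 min
Availability = 542 / 560 * 100 = 96.8%

96.8%


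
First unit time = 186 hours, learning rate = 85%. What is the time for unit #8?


Formula: T_n = T_1 * (learning_rate)^(log2(n)) where learning_rate = rate/100
Doublings = log2(8) = 3
T_n = 186 * 0.85^3
T_n = 186 * 0.6141 = 114.2 hours

114.2 hours


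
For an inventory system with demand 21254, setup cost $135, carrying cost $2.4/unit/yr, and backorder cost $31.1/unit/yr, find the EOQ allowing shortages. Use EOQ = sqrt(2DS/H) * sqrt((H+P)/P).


Formula: EOQ* = sqrt(2DS/H) * sqrt((H+P)/P)
Base EOQ = sqrt(2*21254*135/2.4) = 1546.31 units
Correction = sqrt((2.4+31.1)/31.1) = 1.03787
EOQ* = 1546.31 * 1.03787 = 1604.9 units

1604.9 units


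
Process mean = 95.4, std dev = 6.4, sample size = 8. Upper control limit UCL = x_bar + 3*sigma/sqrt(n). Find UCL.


UCL = 95.4 + 3 * 6.4 / sqrt(8)

102.19


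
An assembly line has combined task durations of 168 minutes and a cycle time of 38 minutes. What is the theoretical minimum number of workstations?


Formula: N_min = ceil(Sum of Task Times / Cycle Time)
N_min = ceil(168 min / 38 min) = ceil(4.4211)
N_min = 5 stations

5


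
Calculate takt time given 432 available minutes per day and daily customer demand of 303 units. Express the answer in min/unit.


Formula: Takt Time = Available Production Time / Customer Demand
Takt = 432 min/day / 303 units/day
Takt = 1.43 min/unit

1.43 min/unit


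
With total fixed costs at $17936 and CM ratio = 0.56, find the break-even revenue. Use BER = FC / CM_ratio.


Formula: BER = Fixed Costs / Contribution Margin Ratio
BER = $17936 / 0.56
BER = $32028.57 (to the nearest cent)

$32028.57


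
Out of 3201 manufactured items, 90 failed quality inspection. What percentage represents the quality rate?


Formula: Quality Rate = Good Pieces / Total Pieces * 100
Good pieces = 3201 - 90 = 3111
QR = 3111 / 3201 * 100 = 97.2%

97.2%


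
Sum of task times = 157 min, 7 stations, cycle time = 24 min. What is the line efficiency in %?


Formula: Efficiency = Sum of Task Times / (N_stations * CT) * 100
Total station capacity = 7 stations * 24 min = 168 min
Efficiency = 157 / 168 * 100 = 93.5%

93.5%


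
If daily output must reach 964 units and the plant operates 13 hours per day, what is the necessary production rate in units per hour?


Formula: Production Rate = Daily Demand / Available Hours
Rate = 964 units/day / 13 hours/day
Rate = 74.2 units/hour

74.2 units/hour


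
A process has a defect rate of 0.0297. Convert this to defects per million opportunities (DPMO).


DPMO = defect_rate * 1000000 = 0.0297 * 1000000

29700


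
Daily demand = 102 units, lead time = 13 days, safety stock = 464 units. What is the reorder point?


Formula: ROP = (Daily Demand * Lead Time) + Safety Stock
Demand during lead time = 102 * 13 = 1326 units
ROP = 1326 + 464 = 1790 units

1790 units


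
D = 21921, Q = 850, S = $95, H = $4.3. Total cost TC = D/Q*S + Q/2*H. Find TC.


TC = 21921/850 * 95 + 850/2 * 4.3

$4277.49


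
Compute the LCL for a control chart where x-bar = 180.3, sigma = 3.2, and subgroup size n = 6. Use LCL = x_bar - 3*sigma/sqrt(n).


LCL = 180.3 - 3 * 3.2 / sqrt(6)

176.38


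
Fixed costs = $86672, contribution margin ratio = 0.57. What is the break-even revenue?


Formula: BER = Fixed Costs / Contribution Margin Ratio
BER = $86672 / 0.57
BER = $152056.14 (to the nearest cent)

$152056.14


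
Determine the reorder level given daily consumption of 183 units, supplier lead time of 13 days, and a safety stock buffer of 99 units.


Formula: ROP = (Daily Demand * Lead Time) + Safety Stock
Demand during lead time = 183 * 13 = 2379 units
ROP = 2379 + 99 = 2478 units

2478 units


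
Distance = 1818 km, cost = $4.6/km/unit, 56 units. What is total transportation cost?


TC = dist * cost * units = 1818 * 4.6 * 56 = $468316.80

$468316.80


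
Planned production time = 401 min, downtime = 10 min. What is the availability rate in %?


Formula: Availability = (Planned Time - Downtime) / Planned Time * 100
Uptime = 401 - 10 = 391 min
Availability = 391 / 401 * 100 = 97.5%

97.5%


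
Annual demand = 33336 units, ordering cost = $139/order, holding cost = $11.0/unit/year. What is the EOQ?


Formula: EOQ = sqrt(2 * D * S / H)
Numerator: 2 * 33336 * 139 = 9267408
2DS/H = 9267408 / 11.0 = 842491.6
EOQ = sqrt(842491.6) = 917.9 units

917.9 units


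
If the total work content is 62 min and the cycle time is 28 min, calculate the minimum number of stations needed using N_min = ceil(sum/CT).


Formula: N_min = ceil(Sum of Task Times / Cycle Time)
N_min = ceil(62 min / 28 min) = ceil(2.2143)
N_min = 3 stations

3


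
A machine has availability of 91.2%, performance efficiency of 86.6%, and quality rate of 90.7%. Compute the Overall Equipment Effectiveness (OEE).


Formula: OEE = Availability * Performance * Quality / 10000
A * P = 91.2% * 86.6% / 100 = 78.98%
OEE = 78.98% * 90.7% / 100 = 71.6%

71.6%


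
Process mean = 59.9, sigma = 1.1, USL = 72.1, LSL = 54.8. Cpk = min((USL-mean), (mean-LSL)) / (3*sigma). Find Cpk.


Cpu = (72.1 - 59.9) / (3 * 1.1) = 3.7
Cpl = (59.9 - 54.8) / (3 * 1.1) = 1.55
Cpk = min(3.7, 1.55) = 1.55

1.55


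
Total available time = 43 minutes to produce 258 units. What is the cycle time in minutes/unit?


Formula: CT = Available Time / Number of Units
CT = 43 min / 258 units
CT = 0.17 min/unit

0.17 min/unit


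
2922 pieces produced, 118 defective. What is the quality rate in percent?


Formula: Quality Rate = Good Pieces / Total Pieces * 100
Good pieces = 2922 - 118 = 2804
QR = 2804 / 2922 * 100 = 96.0%

96.0%


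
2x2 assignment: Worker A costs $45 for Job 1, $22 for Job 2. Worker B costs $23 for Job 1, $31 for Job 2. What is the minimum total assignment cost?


Option 1: A->1 + B->2 = $45 + $31 = $76
Option 2: A->2 + B->1 = $22 + $23 = $45
Min cost = min($76, $45) = $45

$45


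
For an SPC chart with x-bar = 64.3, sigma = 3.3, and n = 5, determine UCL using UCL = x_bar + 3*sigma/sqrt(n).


UCL = 64.3 + 3 * 3.3 / sqrt(5)

68.73


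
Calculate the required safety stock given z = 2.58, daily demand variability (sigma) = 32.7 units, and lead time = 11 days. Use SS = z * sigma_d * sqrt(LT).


Formula: SS = z * sigma_d * sqrt(LT)
sqrt(LT) = sqrt(11) = 3.3166
SS = 2.58 * 32.7 * 3.3166
SS = 279.8 units

279.8 units


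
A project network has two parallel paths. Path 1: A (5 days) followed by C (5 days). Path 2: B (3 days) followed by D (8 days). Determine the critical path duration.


Path 1 = 5 + 5 = 10 days
Path 2 = 3 + 8 = 11 days
Duration = max(10, 11) = 11 days

11 days


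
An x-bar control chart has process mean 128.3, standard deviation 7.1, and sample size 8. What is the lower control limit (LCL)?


LCL = 128.3 - 3 * 7.1 / sqrt(8)

120.77


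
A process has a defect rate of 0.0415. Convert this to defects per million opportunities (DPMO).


DPMO = defect_rate * 1000000 = 0.0415 * 1000000

41500


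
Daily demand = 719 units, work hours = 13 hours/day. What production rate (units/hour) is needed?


Formula: Production Rate = Daily Demand / Available Hours
Rate = 719 units/day / 13 hours/day
Rate = 55.3 units/hour

55.3 units/hour


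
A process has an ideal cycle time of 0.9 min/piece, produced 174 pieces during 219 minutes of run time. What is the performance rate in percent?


Formula: Performance = (Ideal CT * Total Count) / Run Time * 100
Ideal output time = 0.9 * 174 = 156.6 min
Performance = 156.6 / 219 * 100 = 71.5%

71.5%


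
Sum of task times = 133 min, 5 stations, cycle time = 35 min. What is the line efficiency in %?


Formula: Efficiency = Sum of Task Times / (N_stations * CT) * 100
Total station capacity = 5 stations * 35 min = 175 min
Efficiency = 133 / 175 * 100 = 76.0%

76.0%


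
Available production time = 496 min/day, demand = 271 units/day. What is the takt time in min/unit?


Formula: Takt Time = Available Production Time / Customer Demand
Takt = 496 min/day / 271 units/day
Takt = 1.83 min/unit

1.83 min/unit


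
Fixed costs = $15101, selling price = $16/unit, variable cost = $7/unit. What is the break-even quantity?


Formula: BEQ = Fixed Costs / (Price - Variable Cost)
Contribution margin = $16 - $7 = $9/unit
BEQ = ceil($15101 / $9/unit) = ceil(1677.89) = 1678 units

1678 units


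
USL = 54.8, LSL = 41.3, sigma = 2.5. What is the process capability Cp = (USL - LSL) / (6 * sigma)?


Cp = (54.8 - 41.3) / (6 * 2.5)

0.9


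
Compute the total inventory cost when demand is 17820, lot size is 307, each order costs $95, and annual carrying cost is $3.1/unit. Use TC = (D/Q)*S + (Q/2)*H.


TC = 17820/307 * 95 + 307/2 * 3.1

$5990.18


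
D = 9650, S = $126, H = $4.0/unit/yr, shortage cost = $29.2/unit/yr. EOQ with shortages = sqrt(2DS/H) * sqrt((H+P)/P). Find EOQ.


Formula: EOQ* = sqrt(2DS/H) * sqrt((H+P)/P)
Base EOQ = sqrt(2*9650*126/4.0) = 779.71 units
Correction = sqrt((4.0+29.2)/29.2) = 1.0663
EOQ* = 779.71 * 1.0663 = 831.4 units

831.4 units


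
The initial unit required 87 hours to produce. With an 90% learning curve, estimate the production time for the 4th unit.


Formula: T_n = T_1 * (learning_rate)^(log2(n)) where learning_rate = rate/100
Doublings = log2(4) = 2
T_n = 87 * 0.9^2
T_n = 87 * 0.81 = 70.5 hours

70.5 hours


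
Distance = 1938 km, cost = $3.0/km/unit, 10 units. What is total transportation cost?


TC = dist * cost * units = 1938 * 3.0 * 10 = $58140.00

$58140.00


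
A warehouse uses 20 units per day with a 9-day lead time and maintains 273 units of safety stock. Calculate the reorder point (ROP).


Formula: ROP = (Daily Demand * Lead Time) + Safety Stock
Demand during lead time = 20 * 9 = 180 units
ROP = 180 + 273 = 453 units

453 units


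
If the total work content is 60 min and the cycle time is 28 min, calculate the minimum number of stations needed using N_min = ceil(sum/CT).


Formula: N_min = ceil(Sum of Task Times / Cycle Time)
N_min = ceil(60 min / 28 min) = ceil(2.1429)
N_min = 3 stations

3


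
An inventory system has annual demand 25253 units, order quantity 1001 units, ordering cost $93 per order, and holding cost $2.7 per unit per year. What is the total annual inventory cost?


TC = 25253/1001 * 93 + 1001/2 * 2.7

$3697.53


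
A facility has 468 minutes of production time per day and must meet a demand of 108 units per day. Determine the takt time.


Formula: Takt Time = Available Production Time / Customer Demand
Takt = 468 min/day / 108 units/day
Takt = 4.33 min/unit

4.33 min/unit


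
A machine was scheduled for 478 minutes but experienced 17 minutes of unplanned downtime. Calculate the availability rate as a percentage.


Formula: Availability = (Planned Time - Downtime) / Planned Time * 100
Uptime = 478 - 17 = 461 min
Availability = 461 / 478 * 100 = 96.4%

96.4%


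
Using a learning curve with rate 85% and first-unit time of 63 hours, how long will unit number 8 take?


Formula: T_n = T_1 * (learning_rate)^(log2(n)) where learning_rate = rate/100
Doublings = log2(8) = 3
T_n = 63 * 0.85^3
T_n = 63 * 0.6141 = 38.7 hours

38.7 hours


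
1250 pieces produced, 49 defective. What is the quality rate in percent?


Formula: Quality Rate = Good Pieces / Total Pieces * 100
Good pieces = 1250 - 49 = 1201
QR = 1201 / 1250 * 100 = 96.1%

96.1%


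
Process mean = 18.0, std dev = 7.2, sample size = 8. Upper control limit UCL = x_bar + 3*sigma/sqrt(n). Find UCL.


UCL = 18.0 + 3 * 7.2 / sqrt(8)

25.64


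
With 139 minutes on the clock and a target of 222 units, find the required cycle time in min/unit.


Formula: CT = Available Time / Number of Units
CT = 139 min / 222 units
CT = 0.63 min/unit

0.63 min/unit


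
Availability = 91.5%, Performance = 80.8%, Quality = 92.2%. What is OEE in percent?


Formula: OEE = Availability * Performance * Quality / 10000
A * P = 91.5% * 80.8% / 100 = 73.93%
OEE = 73.93% * 92.2% / 100 = 68.2%

68.2%


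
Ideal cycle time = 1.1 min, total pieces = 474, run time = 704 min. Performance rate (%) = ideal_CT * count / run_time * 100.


Formula: Performance = (Ideal CT * Total Count) / Run Time * 100
Ideal output time = 1.1 * 474 = 521.4 min
Performance = 521.4 / 704 * 100 = 74.1%

74.1%


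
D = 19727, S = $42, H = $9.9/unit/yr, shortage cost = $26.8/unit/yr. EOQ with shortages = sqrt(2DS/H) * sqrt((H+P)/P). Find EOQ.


Formula: EOQ* = sqrt(2DS/H) * sqrt((H+P)/P)
Base EOQ = sqrt(2*19727*42/9.9) = 409.12 units
Correction = sqrt((9.9+26.8)/26.8) = 1.17021
EOQ* = 409.12 * 1.17021 = 478.8 units

478.8 units


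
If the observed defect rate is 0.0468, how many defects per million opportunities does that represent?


DPMO = defect_rate * 1000000 = 0.0468 * 1000000

46800


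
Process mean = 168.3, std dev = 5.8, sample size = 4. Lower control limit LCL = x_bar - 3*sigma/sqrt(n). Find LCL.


LCL = 168.3 - 3 * 5.8 / sqrt(4)

159.6


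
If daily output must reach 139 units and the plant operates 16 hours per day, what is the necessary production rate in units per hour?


Formula: Production Rate = Daily Demand / Available Hours
Rate = 139 units/day / 16 hours/day
Rate = 8.7 units/hour

8.7 units/hour


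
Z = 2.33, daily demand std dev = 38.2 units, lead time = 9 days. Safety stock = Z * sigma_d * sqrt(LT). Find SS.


Formula: SS = z * sigma_d * sqrt(LT)
sqrt(LT) = sqrt(9) = 3.0
SS = 2.33 * 38.2 * 3.0
SS = 267.0 units

267.0 units


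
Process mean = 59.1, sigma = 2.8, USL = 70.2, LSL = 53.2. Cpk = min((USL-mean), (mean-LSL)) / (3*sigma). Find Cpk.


Cpu = (70.2 - 59.1) / (3 * 2.8) = 1.32
Cpl = (59.1 - 53.2) / (3 * 2.8) = 0.7
Cpk = min(1.32, 0.7) = 0.7

0.7


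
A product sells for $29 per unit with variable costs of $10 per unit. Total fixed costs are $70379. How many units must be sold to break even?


Formula: BEQ = Fixed Costs / (Price - Variable Cost)
Contribution margin = $29 - $10 = $19/unit
BEQ = ceil($70379 / $19/unit) = ceil(3704.16) = 3705 units

3705 units


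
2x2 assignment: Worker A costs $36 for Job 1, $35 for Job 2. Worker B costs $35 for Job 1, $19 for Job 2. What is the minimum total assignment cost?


Option 1: A->1 + B->2 = $36 + $19 = $55
Option 2: A->2 + B->1 = $35 + $35 = $70
Min cost = min($55, $70) = $55

$55


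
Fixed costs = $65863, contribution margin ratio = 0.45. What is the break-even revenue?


Formula: BER = Fixed Costs / Contribution Margin Ratio
BER = $65863 / 0.45
BER = $146362.22 (to the nearest cent)

$146362.22


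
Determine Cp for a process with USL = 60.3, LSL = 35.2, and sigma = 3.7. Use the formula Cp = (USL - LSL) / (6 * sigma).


Cp = (60.3 - 35.2) / (6 * 3.7)

1.13


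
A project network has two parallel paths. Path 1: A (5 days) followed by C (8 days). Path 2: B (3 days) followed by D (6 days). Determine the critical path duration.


Path 1 = 5 + 8 = 13 days
Path 2 = 3 + 6 = 9 days
Duration = max(13, 9) = 13 days

13 days


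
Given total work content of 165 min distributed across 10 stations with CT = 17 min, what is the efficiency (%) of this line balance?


Formula: Efficiency = Sum of Task Times / (N_stations * CT) * 100
Total station capacity = 10 stations * 17 min = 170 min
Efficiency = 165 / 170 * 100 = 97.1%

97.1%


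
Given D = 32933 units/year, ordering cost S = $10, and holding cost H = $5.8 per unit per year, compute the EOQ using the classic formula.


Formula: EOQ = sqrt(2 * D * S / H)
Numerator: 2 * 32933 * 10 = 658660
2DS/H = 658660 / 5.8 = 113562.1
EOQ = sqrt(113562.1) = 337.0 units

337.0 units


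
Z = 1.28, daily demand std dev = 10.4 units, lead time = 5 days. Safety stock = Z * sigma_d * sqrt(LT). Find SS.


Formula: SS = z * sigma_d * sqrt(LT)
sqrt(LT) = sqrt(5) = 2.2361
SS = 1.28 * 10.4 * 2.2361
SS = 29.8 units

29.8 units


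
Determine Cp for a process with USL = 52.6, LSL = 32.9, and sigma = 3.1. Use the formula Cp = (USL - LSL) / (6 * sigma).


Cp = (52.6 - 32.9) / (6 * 3.1)

1.06


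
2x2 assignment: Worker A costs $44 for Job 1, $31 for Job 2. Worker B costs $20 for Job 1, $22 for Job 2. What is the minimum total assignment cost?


Option 1: A->1 + B->2 = $44 + $22 = $66
Option 2: A->2 + B->1 = $31 + $20 = $51
Min cost = min($66, $51) = $51

$51


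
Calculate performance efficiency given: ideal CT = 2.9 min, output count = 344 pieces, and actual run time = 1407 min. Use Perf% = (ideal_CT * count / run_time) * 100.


Formula: Performance = (Ideal CT * Total Count) / Run Time * 100
Ideal output time = 2.9 * 344 = 997.6 min
Performance = 997.6 / 1407 * 100 = 70.9%

70.9%


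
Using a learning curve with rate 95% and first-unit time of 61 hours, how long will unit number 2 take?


Formula: T_n = T_1 * (learning_rate)^(log2(n)) where learning_rate = rate/100
Doublings = log2(2) = 1
T_n = 61 * 0.95^1
T_n = 61 * 0.95 = 58.0 hours

58.0 hours


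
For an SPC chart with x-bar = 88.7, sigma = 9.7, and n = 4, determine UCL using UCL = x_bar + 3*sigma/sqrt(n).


UCL = 88.7 + 3 * 9.7 / sqrt(4)

103.25


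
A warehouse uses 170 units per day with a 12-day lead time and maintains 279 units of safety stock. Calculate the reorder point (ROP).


Formula: ROP = (Daily Demand * Lead Time) + Safety Stock
Demand during lead time = 170 * 12 = 2040 units
ROP = 2040 + 279 = 2319 units

2319 units


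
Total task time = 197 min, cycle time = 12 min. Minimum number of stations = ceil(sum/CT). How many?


Formula: N_min = ceil(Sum of Task Times / Cycle Time)
N_min = ceil(197 min / 12 min) = ceil(16.4167)
N_min = 17 stations

17


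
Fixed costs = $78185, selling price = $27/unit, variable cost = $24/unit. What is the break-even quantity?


Formula: BEQ = Fixed Costs / (Price - Variable Cost)
Contribution margin = $27 - $24 = $3/unit
BEQ = ceil($78185 / $3/unit) = ceil(26061.67) = 26062 units

26062 units


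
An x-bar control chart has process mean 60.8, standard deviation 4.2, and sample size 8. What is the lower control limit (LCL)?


LCL = 60.8 - 3 * 4.2 / sqrt(8)

56.35


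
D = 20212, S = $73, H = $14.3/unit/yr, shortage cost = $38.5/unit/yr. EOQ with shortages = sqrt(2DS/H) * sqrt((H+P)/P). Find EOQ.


Formula: EOQ* = sqrt(2DS/H) * sqrt((H+P)/P)
Base EOQ = sqrt(2*20212*73/14.3) = 454.27 units
Correction = sqrt((14.3+38.5)/38.5) = 1.17108
EOQ* = 454.27 * 1.17108 = 532.0 units

532.0 units


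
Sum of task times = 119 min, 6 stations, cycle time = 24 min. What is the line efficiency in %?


Formula: Efficiency = Sum of Task Times / (N_stations * CT) * 100
Total station capacity = 6 stations * 24 min = 144 min
Efficiency = 119 / 144 * 100 = 82.6%

82.6%


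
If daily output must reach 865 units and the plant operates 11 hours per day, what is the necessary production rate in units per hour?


Formula: Production Rate = Daily Demand / Available Hours
Rate = 865 units/day / 11 hours/day
Rate = 78.6 units/hour

78.6 units/hour


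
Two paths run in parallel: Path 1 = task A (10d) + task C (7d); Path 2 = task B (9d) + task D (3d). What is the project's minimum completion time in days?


Path 1 = 10 + 7 = 17 days
Path 2 = 9 + 3 = 12 days
Duration = max(17, 12) = 17 days

17 days


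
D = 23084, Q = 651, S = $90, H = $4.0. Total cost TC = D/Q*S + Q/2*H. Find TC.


TC = 23084/651 * 90 + 651/2 * 4.0

$4493.34


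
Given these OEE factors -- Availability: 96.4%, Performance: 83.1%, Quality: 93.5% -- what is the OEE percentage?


Formula: OEE = Availability * Performance * Quality / 10000
A * P = 96.4% * 83.1% / 100 = 80.11%
OEE = 80.11% * 93.5% / 100 = 74.9%

74.9%


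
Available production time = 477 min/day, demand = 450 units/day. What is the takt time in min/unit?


Formula: Takt Time = Available Production Time / Customer Demand
Takt = 477 min/day / 450 units/day
Takt = 1.06 min/unit

1.06 min/unit


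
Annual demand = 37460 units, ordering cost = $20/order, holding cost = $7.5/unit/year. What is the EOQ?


Formula: EOQ = sqrt(2 * D * S / H)
Numerator: 2 * 37460 * 20 = 1498400
2DS/H = 1498400 / 7.5 = 199786.7
EOQ = sqrt(199786.7) = 447.0 units

447.0 units


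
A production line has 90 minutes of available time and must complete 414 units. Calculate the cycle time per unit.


Formula: CT = Available Time / Number of Units
CT = 90 min / 414 units
CT = 0.22 min/unit

0.22 min/unit


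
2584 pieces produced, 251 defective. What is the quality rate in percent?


Formula: Quality Rate = Good Pieces / Total Pieces * 100
Good pieces = 2584 - 251 = 2333
QR = 2333 / 2584 * 100 = 90.3%

90.3%


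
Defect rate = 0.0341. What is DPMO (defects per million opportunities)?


DPMO = defect_rate * 1000000 = 0.0341 * 1000000

34100


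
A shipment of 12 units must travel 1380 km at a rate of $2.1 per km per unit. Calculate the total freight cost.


TC = dist * cost * units = 1380 * 2.1 * 12 = $34776.00

$34776.00


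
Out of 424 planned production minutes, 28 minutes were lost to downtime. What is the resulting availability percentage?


Formula: Availability = (Planned Time - Downtime) / Planned Time * 100
Uptime = 424 - 28 = 396 min
Availability = 396 / 424 * 100 = 93.4%

93.4%


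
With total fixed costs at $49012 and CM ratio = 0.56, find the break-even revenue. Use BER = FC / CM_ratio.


Formula: BER = Fixed Costs / Contribution Margin Ratio
BER = $49012 / 0.56
BER = $87521.43 (to the nearest cent)

$87521.43


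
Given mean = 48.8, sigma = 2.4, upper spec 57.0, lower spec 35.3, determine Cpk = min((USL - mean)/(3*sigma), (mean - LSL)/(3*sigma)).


Cpu = (57.0 - 48.8) / (3 * 2.4) = 1.14
Cpl = (48.8 - 35.3) / (3 * 2.4) = 1.88
Cpk = min(1.14, 1.88) = 1.14

1.14


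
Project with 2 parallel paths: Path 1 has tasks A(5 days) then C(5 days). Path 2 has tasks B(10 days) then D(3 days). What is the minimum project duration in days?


Path 1 = 5 + 5 = 10 days
Path 2 = 10 + 3 = 13 days
Duration = max(10, 13) = 13 days

13 days


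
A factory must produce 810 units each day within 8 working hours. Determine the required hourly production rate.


Formula: Production Rate = Daily Demand / Available Hours
Rate = 810 units/day / 8 hours/day
Rate = 101.3 units/hour

101.3 units/hour


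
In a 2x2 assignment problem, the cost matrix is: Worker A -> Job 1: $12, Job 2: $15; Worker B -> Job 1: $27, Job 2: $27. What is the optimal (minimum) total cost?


Option 1: A->1 + B->2 = $12 + $27 = $39
Option 2: A->2 + B->1 = $15 + $27 = $42
Min cost = min($39, $42) = $39

$39


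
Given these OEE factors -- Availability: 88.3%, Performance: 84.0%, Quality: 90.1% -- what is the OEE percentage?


Formula: OEE = Availability * Performance * Quality / 10000
A * P = 88.3% * 84.0% / 100 = 74.17%
OEE = 74.17% * 90.1% / 100 = 66.8%

66.8%


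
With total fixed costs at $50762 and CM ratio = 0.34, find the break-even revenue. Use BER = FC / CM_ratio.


Formula: BER = Fixed Costs / Contribution Margin Ratio
BER = $50762 / 0.34
BER = $149300.00 (to the nearest cent)

$149300.00


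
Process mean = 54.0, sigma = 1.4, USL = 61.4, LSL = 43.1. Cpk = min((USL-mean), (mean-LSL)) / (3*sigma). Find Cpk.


Cpu = (61.4 - 54.0) / (3 * 1.4) = 1.76
Cpl = (54.0 - 43.1) / (3 * 1.4) = 2.6
Cpk = min(1.76, 2.6) = 1.76

1.76


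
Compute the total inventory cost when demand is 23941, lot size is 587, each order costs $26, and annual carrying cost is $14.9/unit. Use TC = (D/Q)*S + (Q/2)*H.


TC = 23941/587 * 26 + 587/2 * 14.9

$5433.57


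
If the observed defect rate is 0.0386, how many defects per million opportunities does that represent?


DPMO = defect_rate * 1000000 = 0.0386 * 1000000

38600


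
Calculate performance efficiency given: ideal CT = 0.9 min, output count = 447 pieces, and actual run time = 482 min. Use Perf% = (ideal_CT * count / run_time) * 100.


Formula: Performance = (Ideal CT * Total Count) / Run Time * 100
Ideal output time = 0.9 * 447 = 402.3 min
Performance = 402.3 / 482 * 100 = 83.5%

83.5%


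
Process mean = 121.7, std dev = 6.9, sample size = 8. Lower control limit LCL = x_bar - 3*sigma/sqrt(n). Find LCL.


LCL = 121.7 - 3 * 6.9 / sqrt(8)

114.38


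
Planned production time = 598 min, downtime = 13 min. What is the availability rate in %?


Formula: Availability = (Planned Time - Downtime) / Planned Time * 100
Uptime = 598 - 13 = 585 min
Availability = 585 / 598 * 100 = 97.8%

97.8%


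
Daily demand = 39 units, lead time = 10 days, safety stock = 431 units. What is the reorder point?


Formula: ROP = (Daily Demand * Lead Time) + Safety Stock
Demand during lead time = 39 * 10 = 390 units
ROP = 390 + 431 = 821 units

821 units


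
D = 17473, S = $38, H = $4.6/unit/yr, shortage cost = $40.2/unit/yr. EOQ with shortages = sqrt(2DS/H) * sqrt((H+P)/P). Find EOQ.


Formula: EOQ* = sqrt(2DS/H) * sqrt((H+P)/P)
Base EOQ = sqrt(2*17473*38/4.6) = 537.29 units
Correction = sqrt((4.6+40.2)/40.2) = 1.05566
EOQ* = 537.29 * 1.05566 = 567.2 units

567.2 units


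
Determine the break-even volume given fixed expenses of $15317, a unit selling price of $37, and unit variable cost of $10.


Formula: BEQ = Fixed Costs / (Price - Variable Cost)
Contribution margin = $37 - $10 = $27/unit
BEQ = ceil($15317 / $27/unit) = ceil(567.3) = 568 units

568 units


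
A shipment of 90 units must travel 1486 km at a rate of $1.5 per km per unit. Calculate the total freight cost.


TC = dist * cost * units = 1486 * 1.5 * 90 = $200610.00

$200610.00


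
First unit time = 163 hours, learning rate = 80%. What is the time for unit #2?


Formula: T_n = T_1 * (learning_rate)^(log2(n)) where learning_rate = rate/100
Doublings = log2(2) = 1
T_n = 163 * 0.8^1
T_n = 163 * 0.8 = 130.4 hours

130.4 hours


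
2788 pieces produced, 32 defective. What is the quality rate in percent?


Formula: Quality Rate = Good Pieces / Total Pieces * 100
Good pieces = 2788 - 32 = 2756
QR = 2756 / 2788 * 100 = 98.9%

98.9%


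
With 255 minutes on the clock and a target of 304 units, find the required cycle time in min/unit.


Formula: CT = Available Time / Number of Units
CT = 255 min / 304 units
CT = 0.84 min/unit

0.84 min/unit


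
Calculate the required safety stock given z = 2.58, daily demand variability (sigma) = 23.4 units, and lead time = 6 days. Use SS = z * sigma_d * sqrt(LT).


Formula: SS = z * sigma_d * sqrt(LT)
sqrt(LT) = sqrt(6) = 2.4495
SS = 2.58 * 23.4 * 2.4495
SS = 147.9 units

147.9 units


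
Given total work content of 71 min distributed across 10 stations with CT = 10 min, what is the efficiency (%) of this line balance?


Formula: Efficiency = Sum of Task Times / (N_stations * CT) * 100
Total station capacity = 10 stations * 10 min = 100 min
Efficiency = 71 / 100 * 100 = 71.0%

71.0%


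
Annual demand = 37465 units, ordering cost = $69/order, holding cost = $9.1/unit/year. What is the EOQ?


Formula: EOQ = sqrt(2 * D * S / H)
Numerator: 2 * 37465 * 69 = 5170170
2DS/H = 5170170 / 9.1 = 568150.5
EOQ = sqrt(568150.5) = 753.8 units

753.8 units


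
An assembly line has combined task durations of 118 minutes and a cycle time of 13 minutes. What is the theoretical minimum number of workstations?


Formula: N_min = ceil(Sum of Task Times / Cycle Time)
N_min = ceil(118 min / 13 min) = ceil(9.0769)
N_min = 10 stations

10


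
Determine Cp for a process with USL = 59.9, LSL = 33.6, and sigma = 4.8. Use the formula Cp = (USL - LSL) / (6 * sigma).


Cp = (59.9 - 33.6) / (6 * 4.8)

0.91


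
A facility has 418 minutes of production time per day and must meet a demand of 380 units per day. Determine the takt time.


Formula: Takt Time = Available Production Time / Customer Demand
Takt = 418 min/day / 380 units/day
Takt = 1.1 min/unit

1.1 min/unit


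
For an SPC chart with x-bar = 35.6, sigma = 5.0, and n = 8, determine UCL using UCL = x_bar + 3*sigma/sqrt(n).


UCL = 35.6 + 3 * 5.0 / sqrt(8)

40.9


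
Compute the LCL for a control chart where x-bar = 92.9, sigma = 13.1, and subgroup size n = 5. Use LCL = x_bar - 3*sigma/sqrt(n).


LCL = 92.9 - 3 * 13.1 / sqrt(5)

75.32


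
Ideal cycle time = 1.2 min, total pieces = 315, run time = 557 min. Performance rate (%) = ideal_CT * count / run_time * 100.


Formula: Performance = (Ideal CT * Total Count) / Run Time * 100
Ideal output time = 1.2 * 315 = 378.0 min
Performance = 378.0 / 557 * 100 = 67.9%

67.9%


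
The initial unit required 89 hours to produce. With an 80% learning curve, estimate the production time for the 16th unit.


Formula: T_n = T_1 * (learning_rate)^(log2(n)) where learning_rate = rate/100
Doublings = log2(16) = 4
T_n = 89 * 0.8^4
T_n = 89 * 0.4096 = 36.5 hours

36.5 hours
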